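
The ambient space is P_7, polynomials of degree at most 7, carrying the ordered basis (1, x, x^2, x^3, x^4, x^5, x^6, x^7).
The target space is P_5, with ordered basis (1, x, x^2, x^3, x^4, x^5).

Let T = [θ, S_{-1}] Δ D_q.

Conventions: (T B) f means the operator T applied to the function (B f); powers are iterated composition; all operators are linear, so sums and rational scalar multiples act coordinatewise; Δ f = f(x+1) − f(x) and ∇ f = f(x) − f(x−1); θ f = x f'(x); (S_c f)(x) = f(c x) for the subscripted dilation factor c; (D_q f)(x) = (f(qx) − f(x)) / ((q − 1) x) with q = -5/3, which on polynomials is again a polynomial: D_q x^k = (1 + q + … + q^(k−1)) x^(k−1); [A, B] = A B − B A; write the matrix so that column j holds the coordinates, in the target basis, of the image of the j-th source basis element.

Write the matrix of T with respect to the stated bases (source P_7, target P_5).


image of 1: 0
image of x: 0
image of x^2: 0
image of x^3: 0
image of x^4: 0
image of x^5: 0
image of x^6: 0
image of x^7: 0
each image's coordinates form column j of the matrix

the matrix is [[0, 0, 0, 0, 0, 0, 0, 0]; [0, 0, 0, 0, 0, 0, 0, 0]; [0, 0, 0, 0, 0, 0, 0, 0]; [0, 0, 0, 0, 0, 0, 0, 0]; [0, 0, 0, 0, 0, 0, 0, 0]; [0, 0, 0, 0, 0, 0, 0, 0]] (rows listed top to bottom)


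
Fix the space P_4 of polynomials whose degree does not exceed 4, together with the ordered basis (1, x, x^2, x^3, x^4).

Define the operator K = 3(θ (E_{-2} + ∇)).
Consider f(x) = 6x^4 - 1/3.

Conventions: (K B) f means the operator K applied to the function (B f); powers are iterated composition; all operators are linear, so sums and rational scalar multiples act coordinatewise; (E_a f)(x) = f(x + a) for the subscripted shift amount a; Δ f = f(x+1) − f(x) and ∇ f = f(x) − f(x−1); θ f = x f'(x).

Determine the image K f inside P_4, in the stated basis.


E_{-2} f = 6x^4 - 48x^3 + 144x^2 - 192x + 287/3
∇ f = 24x^3 - 36x^2 + 24x - 6
(E_{-2} + ∇) f = 6x^4 - 24x^3 + 108x^2 - 168x + 269/3
θ (E_{-2} + ∇) f = 24x^4 - 72x^3 + 216x^2 - 168x
(3(θ (E_{-2} + ∇))) f = 72x^4 - 216x^3 + 648x^2 - 504x

the result is g(x) = 72x^4 - 216x^3 + 648x^2 - 504x


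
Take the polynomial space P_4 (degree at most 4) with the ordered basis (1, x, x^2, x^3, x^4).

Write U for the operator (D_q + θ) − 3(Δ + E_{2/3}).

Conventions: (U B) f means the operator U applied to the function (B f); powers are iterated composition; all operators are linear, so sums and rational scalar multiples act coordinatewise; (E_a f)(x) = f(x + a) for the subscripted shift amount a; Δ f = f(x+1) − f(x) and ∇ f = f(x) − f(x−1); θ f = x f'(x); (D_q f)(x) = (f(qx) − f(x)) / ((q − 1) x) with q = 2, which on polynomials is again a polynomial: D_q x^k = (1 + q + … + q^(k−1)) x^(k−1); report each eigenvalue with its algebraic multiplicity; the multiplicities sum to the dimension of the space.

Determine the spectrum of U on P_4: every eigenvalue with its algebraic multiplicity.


image of 1: -3
image of x: -2x - 4
image of x^2: -x^2 - 7x - 13/3
image of x^3: -8x^2 - 13x - 35/9
image of x^4: x^4 - 5x^3 - 26x^2 - (140/9)x - 97/27
the matrix is upper triangular; its diagonal is (-3, -2, -1, 0, 1)
for a triangular matrix the eigenvalues are the diagonal entries, with algebraic multiplicity their repetition count

λ = -3 (multiplicity 1), λ = -2 (multiplicity 1), λ = -1 (multiplicity 1), λ = 0 (multiplicity 1), λ = 1 (multiplicity 1)


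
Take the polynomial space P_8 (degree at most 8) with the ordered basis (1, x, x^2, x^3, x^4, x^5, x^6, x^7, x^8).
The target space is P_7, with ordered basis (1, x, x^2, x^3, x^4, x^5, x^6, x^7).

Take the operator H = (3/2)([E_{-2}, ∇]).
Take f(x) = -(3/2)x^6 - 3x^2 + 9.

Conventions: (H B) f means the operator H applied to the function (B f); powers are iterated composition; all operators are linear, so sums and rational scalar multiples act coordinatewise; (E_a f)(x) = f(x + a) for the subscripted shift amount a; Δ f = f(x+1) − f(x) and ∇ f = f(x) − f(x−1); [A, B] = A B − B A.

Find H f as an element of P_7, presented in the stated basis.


the image equals g(x) = 0

∇ f = -9x^5 + (45/2)x^4 - 30x^3 + (45/2)x^2 - 15x + 9/2
E_{-2} ∇ f = -9x^5 + (225/2)x^4 - 570x^3 + (2925/2)x^2 - 1905x + 2025/2
E_{-2} f = -(3/2)x^6 + 18x^5 - 90x^4 + 240x^3 - 363x^2 + 300x - 99
∇ E_{-2} f = -9x^5 + (225/2)x^4 - 570x^3 + (2925/2)x^2 - 1905x + 2025/2
[E_{-2}, ∇] f = 0
((3/2)([E_{-2}, ∇])) f = 0


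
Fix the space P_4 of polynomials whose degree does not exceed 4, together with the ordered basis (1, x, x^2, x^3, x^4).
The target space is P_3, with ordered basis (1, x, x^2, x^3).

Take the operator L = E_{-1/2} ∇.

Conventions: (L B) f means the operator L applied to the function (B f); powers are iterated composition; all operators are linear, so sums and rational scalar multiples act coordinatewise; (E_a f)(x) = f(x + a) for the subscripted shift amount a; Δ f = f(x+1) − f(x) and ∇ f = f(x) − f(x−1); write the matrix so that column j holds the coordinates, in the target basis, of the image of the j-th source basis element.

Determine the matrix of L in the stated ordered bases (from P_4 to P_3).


image of 1: 0
image of x: 1
image of x^2: 2x - 2
image of x^3: 3x^2 - 6x + 13/4
image of x^4: 4x^3 - 12x^2 + 13x - 5
each image's coordinates form column j of the matrix

the matrix is [[0, 1, -2, 13/4, -5]; [0, 0, 2, -6, 13]; [0, 0, 0, 3, -12]; [0, 0, 0, 0, 4]] (rows listed top to bottom)


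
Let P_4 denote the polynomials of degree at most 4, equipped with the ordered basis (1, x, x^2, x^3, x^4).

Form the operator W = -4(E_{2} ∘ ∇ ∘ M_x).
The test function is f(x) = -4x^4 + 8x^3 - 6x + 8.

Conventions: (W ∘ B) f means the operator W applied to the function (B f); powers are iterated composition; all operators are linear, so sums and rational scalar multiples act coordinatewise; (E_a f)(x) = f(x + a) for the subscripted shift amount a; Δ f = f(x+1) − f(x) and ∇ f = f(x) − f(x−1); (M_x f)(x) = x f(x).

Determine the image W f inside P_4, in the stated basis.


g(x) = 80x^4 + 352x^3 + 544x^2 + 352x + 56

M_x f = -4x^5 + 8x^4 - 6x^2 + 8x
∇ M_x f = -20x^4 + 72x^3 - 88x^2 + 40x + 2
E_{2} ∇ M_x f = -20x^4 - 88x^3 - 136x^2 - 88x - 14
(-4(E_{2} ∘ ∇ ∘ M_x)) f = 80x^4 + 352x^3 + 544x^2 + 352x + 56


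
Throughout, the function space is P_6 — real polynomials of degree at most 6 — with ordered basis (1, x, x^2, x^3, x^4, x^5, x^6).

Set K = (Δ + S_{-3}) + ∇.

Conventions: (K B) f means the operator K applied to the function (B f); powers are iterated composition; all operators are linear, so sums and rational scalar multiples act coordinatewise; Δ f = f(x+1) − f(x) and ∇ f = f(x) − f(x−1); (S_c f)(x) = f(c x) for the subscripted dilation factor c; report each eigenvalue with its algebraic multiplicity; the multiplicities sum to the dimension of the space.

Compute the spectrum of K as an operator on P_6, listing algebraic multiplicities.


λ = -243 (multiplicity 1), λ = -27 (multiplicity 1), λ = -3 (multiplicity 1), λ = 1 (multiplicity 1), λ = 9 (multiplicity 1), λ = 81 (multiplicity 1), λ = 729 (multiplicity 1)

image of 1: 1
image of x: -3x + 2
image of x^2: 9x^2 + 4x
image of x^3: -27x^3 + 6x^2 + 2
image of x^4: 81x^4 + 8x^3 + 8x
image of x^5: -243x^5 + 10x^4 + 20x^2 + 2
image of x^6: 729x^6 + 12x^5 + 40x^3 + 12x
the matrix is upper triangular; its diagonal is (1, -3, 9, -27, 81, -243, 729)
for a triangular matrix the eigenvalues are the diagonal entries, with algebraic multiplicity their repetition count


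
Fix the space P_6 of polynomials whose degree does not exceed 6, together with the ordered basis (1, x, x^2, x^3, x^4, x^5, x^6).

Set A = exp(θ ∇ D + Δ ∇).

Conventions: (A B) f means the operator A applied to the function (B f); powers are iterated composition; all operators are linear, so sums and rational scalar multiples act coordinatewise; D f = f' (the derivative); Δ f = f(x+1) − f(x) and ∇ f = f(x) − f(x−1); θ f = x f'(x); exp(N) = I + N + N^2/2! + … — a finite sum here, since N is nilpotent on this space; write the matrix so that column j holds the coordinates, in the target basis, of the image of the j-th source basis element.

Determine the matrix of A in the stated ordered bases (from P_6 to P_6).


the matrix is [[1, 0, 2, 0, 38, -60, 2102]; [0, 1, 0, 12, -12, 510, -2010]; [0, 0, 1, 0, 36, -60, 2850]; [0, 0, 0, 1, 0, 80, -180]; [0, 0, 0, 0, 1, 0, 150]; [0, 0, 0, 0, 0, 1, 0]; [0, 0, 0, 0, 0, 0, 1]] (rows listed top to bottom)

image of 1: 1
image of x: x
image of x^2: x^2 + 2
image of x^3: x^3 + 12x
image of x^4: x^4 + 36x^2 - 12x + 38
image of x^5: x^5 + 80x^3 - 60x^2 + 510x - 60
image of x^6: x^6 + 150x^4 - 180x^3 + 2850x^2 - 2010x + 2102
each image's coordinates form column j of the matrix


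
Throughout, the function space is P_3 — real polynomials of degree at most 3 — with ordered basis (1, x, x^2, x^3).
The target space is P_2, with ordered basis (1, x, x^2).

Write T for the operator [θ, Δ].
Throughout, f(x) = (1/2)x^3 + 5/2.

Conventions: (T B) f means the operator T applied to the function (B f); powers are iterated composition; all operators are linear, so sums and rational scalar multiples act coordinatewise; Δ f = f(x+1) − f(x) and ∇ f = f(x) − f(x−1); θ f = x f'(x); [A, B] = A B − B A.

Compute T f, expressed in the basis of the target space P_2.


the image equals g(x) = -(3/2)x^2 - 3x - 3/2

Δ f = (3/2)x^2 + (3/2)x + 1/2
θ Δ f = 3x^2 + (3/2)x
θ f = (3/2)x^3
Δ θ f = (9/2)x^2 + (9/2)x + 3/2
[θ, Δ] f = -(3/2)x^2 - 3x - 3/2


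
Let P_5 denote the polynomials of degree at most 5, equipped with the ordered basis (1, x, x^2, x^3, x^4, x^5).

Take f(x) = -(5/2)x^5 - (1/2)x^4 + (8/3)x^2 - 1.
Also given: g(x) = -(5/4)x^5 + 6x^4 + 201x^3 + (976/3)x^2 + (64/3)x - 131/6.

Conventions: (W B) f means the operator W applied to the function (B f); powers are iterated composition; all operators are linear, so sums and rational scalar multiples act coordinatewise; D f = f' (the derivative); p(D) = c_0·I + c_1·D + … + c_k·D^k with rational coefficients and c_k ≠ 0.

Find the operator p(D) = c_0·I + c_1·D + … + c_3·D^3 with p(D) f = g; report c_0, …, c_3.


c_0 = 1/2, c_1 = -1/2, c_2 = -4, c_3 = -2

D^0 f = -(5/2)x^5 - (1/2)x^4 + (8/3)x^2 - 1
D^1 f = -(25/2)x^4 - 2x^3 + (16/3)x
D^2 f = -50x^3 - 6x^2 + 16/3
D^3 f = -150x^2 - 12x
matching coefficients of g against c_0 f + c_1 Df + … from the top degree down determines the c_i
solution: c_0 = 1/2, c_1 = -1/2, c_2 = -4, c_3 = -2


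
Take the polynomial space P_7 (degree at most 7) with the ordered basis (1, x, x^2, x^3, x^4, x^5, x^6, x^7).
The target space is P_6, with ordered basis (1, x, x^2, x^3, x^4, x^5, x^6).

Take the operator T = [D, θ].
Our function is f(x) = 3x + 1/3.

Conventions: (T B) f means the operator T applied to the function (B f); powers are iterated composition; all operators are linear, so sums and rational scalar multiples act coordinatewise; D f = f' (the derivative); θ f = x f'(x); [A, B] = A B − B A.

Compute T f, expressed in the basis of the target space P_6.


g(x) = 3

θ f = 3x
D θ f = 3
D f = 3
θ D f = 0
[D, θ] f = 3


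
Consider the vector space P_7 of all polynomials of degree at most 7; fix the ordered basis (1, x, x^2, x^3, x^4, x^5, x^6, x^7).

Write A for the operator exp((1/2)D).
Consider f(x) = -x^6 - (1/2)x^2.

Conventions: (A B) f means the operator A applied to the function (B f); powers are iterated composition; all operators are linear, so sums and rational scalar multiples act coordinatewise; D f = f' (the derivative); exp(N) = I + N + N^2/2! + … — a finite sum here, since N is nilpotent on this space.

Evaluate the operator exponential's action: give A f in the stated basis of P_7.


order-1 term: -3x^5 - (1/2)x
order-2 term: -(15/4)x^4 - 1/8
order-3 term: -(5/2)x^3
order-4 term: -(15/16)x^2
order-5 term: -(3/16)x
order-6 term: -1/64
the series for exp((1/2)D) f terminates at order 6
exp((1/2)D) f = -x^6 - 3x^5 - (15/4)x^4 - (5/2)x^3 - (23/16)x^2 - (11/16)x - 9/64

g(x) = -x^6 - 3x^5 - (15/4)x^4 - (5/2)x^3 - (23/16)x^2 - (11/16)x - 9/64


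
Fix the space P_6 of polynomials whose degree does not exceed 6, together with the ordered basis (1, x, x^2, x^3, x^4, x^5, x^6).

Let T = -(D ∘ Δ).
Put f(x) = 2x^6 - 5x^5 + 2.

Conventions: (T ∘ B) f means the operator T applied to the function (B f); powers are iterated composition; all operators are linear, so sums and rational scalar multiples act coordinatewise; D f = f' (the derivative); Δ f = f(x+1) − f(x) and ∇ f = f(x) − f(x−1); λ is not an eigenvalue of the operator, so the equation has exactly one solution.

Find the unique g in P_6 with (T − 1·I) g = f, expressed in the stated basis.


write g with unknown coordinates in the stated basis and equate coefficients in (T − 1·I) g = f
solving from the highest basis element down gives g = -2x^6 + 5x^5 + 60x^4 + 20x^3 - 750x^2 - 880x + 1185
check: T g = 60x^4 + 20x^3 - 750x^2 - 880x + 1187
so T g − 1·g = 2x^6 - 5x^5 + 2 = f ✓

the result is g(x) = -2x^6 + 5x^5 + 60x^4 + 20x^3 - 750x^2 - 880x + 1185


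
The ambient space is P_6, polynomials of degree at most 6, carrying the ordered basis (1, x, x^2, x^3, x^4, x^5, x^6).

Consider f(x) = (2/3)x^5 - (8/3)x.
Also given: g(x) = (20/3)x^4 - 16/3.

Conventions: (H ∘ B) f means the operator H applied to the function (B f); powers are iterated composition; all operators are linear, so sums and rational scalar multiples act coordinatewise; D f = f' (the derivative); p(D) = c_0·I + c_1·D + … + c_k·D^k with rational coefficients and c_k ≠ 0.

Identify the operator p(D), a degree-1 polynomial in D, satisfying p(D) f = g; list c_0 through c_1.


p(D) = 2·D, i.e. c_0 = 0, c_1 = 2

D^0 f = (2/3)x^5 - (8/3)x
D^1 f = (10/3)x^4 - 8/3
matching coefficients of g against c_0 f + c_1 Df + … from the top degree down determines the c_i
solution: c_0 = 0, c_1 = 2


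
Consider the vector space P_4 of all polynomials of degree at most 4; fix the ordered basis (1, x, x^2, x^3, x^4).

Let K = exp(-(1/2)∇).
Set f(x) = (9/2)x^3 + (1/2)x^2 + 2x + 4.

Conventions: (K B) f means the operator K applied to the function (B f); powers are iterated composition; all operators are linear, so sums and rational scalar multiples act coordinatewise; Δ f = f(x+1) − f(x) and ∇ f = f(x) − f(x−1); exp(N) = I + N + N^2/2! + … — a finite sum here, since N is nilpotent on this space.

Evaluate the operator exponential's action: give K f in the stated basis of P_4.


the image equals g(x) = (9/2)x^3 - (25/4)x^2 + (93/8)x - 45/16

order-1 term: -(27/4)x^2 + (25/4)x - 3
order-2 term: (27/8)x - 13/4
order-3 term: -9/16
the series for exp(-(1/2)∇) f terminates at order 3
exp(-(1/2)∇) f = (9/2)x^3 - (25/4)x^2 + (93/8)x - 45/16


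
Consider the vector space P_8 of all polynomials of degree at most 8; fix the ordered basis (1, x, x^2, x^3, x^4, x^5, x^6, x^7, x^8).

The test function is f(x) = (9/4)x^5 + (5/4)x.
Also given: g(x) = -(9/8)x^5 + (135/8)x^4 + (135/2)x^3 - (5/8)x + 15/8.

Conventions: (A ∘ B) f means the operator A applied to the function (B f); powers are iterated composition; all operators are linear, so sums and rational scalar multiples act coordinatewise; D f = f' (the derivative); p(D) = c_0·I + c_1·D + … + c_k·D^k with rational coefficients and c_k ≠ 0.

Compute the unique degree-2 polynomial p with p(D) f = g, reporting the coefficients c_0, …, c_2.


p(D) = -(1/2)·I + (3/2)·D + (3/2)·D^2, i.e. c_0 = -1/2, c_1 = 3/2, c_2 = 3/2

D^0 f = (9/4)x^5 + (5/4)x
D^1 f = (45/4)x^4 + 5/4
D^2 f = 45x^3
matching coefficients of g against c_0 f + c_1 Df + … from the top degree down determines the c_i
solution: c_0 = -1/2, c_1 = 3/2, c_2 = 3/2


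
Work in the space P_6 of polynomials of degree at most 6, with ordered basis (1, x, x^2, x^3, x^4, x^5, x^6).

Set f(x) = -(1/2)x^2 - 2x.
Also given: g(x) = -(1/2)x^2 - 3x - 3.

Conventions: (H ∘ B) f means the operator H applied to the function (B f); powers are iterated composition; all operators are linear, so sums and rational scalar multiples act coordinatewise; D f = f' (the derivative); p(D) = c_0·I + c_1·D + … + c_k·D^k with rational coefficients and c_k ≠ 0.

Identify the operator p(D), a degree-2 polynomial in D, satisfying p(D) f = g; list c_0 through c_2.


D^0 f = -(1/2)x^2 - 2x
D^1 f = -x - 2
D^2 f = -1
matching coefficients of g against c_0 f + c_1 Df + … from the top degree down determines the c_i
solution: c_0 = 1, c_1 = 1, c_2 = 1

p(D) = I + D + D^2, i.e. c_0 = 1, c_1 = 1, c_2 = 1


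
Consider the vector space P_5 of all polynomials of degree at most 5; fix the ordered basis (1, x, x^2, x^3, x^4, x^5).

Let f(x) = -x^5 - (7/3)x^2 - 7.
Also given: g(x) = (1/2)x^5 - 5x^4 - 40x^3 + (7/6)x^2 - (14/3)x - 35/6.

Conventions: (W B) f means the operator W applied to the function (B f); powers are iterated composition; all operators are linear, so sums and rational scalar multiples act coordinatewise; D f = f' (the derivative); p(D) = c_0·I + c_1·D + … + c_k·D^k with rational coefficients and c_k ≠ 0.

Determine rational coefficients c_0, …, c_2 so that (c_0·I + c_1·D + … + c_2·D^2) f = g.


c_0 = -1/2, c_1 = 1, c_2 = 2

D^0 f = -x^5 - (7/3)x^2 - 7
D^1 f = -5x^4 - (14/3)x
D^2 f = -20x^3 - 14/3
matching coefficients of g against c_0 f + c_1 Df + … from the top degree down determines the c_i
solution: c_0 = -1/2, c_1 = 1, c_2 = 2


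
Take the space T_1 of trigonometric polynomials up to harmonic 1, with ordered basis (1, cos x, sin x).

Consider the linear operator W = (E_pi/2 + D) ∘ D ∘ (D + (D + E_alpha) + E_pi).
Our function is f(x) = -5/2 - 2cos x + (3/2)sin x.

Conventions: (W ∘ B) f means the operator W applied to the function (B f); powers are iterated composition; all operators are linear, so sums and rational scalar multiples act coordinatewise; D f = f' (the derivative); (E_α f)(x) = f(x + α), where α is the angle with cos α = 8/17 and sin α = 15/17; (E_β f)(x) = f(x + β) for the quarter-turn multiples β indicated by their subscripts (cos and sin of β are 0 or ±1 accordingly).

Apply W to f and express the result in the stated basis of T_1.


the result is g(x) = -(183/17)cos x - (169/17)sin x

D f = (3/2)cos x + 2sin x
D f = (3/2)cos x + 2sin x
E_alpha f = -5/2 + (13/34)cos x + (42/17)sin x
(D + E_alpha) f = -5/2 + (32/17)cos x + (76/17)sin x
E_pi f = -5/2 + 2cos x - (3/2)sin x
(D + (D + E_alpha) + E_pi) f = -5 + (183/34)cos x + (169/34)sin x
D (D + (D + E_alpha) + E_pi) f = (169/34)cos x - (183/34)sin x
E_pi/2 D (D + (D + E_alpha) + E_pi) f = -(183/34)cos x - (169/34)sin x
D D (D + (D + E_alpha) + E_pi) f = -(183/34)cos x - (169/34)sin x
(E_pi/2 + D) D (D + (D + E_alpha) + E_pi) f = -(183/17)cos x - (169/17)sin x


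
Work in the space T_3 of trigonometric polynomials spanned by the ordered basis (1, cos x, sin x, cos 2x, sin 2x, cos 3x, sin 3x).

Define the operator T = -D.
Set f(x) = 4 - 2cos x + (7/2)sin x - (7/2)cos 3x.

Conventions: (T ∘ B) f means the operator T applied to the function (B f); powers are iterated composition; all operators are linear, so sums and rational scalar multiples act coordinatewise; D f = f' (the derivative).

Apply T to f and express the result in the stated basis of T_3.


the image equals g(x) = -(7/2)cos x - 2sin x - (21/2)sin 3x

D f = (7/2)cos x + 2sin x + (21/2)sin 3x
(-D) f = -(7/2)cos x - 2sin x - (21/2)sin 3x


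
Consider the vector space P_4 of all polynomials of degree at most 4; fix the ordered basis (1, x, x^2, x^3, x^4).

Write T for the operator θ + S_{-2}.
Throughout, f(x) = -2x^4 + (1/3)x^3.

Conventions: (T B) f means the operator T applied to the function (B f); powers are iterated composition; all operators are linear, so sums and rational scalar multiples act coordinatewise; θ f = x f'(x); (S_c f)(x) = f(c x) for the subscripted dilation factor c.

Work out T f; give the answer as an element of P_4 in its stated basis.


g(x) = -40x^4 - (5/3)x^3

θ f = -8x^4 + x^3
S_{-2} f = -32x^4 - (8/3)x^3
(θ + S_{-2}) f = -40x^4 - (5/3)x^3


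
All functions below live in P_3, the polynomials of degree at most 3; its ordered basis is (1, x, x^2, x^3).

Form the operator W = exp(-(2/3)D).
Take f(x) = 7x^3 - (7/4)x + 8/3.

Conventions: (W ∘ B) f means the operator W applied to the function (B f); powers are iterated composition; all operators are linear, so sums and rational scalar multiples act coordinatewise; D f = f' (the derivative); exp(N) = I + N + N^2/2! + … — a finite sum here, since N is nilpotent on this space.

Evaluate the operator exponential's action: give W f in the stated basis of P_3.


the result is g(x) = 7x^3 - 14x^2 + (91/12)x + 95/54

order-1 term: -14x^2 + 7/6
order-2 term: (28/3)x
order-3 term: -56/27
the series for exp(-(2/3)D) f terminates at order 3
exp(-(2/3)D) f = 7x^3 - 14x^2 + (91/12)x + 95/54


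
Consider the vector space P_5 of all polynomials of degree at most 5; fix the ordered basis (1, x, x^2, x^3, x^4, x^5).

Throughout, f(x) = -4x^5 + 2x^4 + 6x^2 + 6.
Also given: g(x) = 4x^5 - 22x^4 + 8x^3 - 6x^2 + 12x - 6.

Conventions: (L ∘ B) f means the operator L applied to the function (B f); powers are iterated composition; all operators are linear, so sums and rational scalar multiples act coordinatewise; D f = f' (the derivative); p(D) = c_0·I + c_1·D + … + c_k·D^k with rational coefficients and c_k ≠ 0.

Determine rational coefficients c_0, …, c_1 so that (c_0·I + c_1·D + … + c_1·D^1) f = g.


c_0 = -1, c_1 = 1

D^0 f = -4x^5 + 2x^4 + 6x^2 + 6
D^1 f = -20x^4 + 8x^3 + 12x
matching coefficients of g against c_0 f + c_1 Df + … from the top degree down determines the c_i
solution: c_0 = -1, c_1 = 1


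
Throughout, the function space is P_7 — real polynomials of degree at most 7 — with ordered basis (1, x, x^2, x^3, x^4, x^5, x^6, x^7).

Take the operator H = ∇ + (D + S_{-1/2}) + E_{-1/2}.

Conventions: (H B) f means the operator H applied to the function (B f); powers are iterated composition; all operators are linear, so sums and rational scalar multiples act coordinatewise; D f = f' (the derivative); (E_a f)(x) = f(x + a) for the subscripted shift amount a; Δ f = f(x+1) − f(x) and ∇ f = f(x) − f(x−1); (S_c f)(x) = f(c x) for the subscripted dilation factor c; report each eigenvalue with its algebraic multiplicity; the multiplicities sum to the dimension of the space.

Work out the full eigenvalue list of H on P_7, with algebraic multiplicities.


λ = 1/2 (multiplicity 1), λ = 7/8 (multiplicity 1), λ = 31/32 (multiplicity 1), λ = 127/128 (multiplicity 1), λ = 65/64 (multiplicity 1), λ = 17/16 (multiplicity 1), λ = 5/4 (multiplicity 1), λ = 2 (multiplicity 1)

image of 1: 2
image of x: (1/2)x + 3/2
image of x^2: (5/4)x^2 + 3x - 3/4
image of x^3: (7/8)x^3 + (9/2)x^2 - (9/4)x + 7/8
image of x^4: (17/16)x^4 + 6x^3 - (9/2)x^2 + (7/2)x - 15/16
image of x^5: (31/32)x^5 + (15/2)x^4 - (15/2)x^3 + (35/4)x^2 - (75/16)x + 31/32
image of x^6: (65/64)x^6 + 9x^5 - (45/4)x^4 + (35/2)x^3 - (225/16)x^2 + (93/16)x - 63/64
image of x^7: (127/128)x^7 + (21/2)x^6 - (63/4)x^5 + (245/8)x^4 - (525/16)x^3 + (651/32)x^2 - (441/64)x + 127/128
the matrix is upper triangular; its diagonal is (2, 1/2, 5/4, 7/8, 17/16, 31/32, 65/64, 127/128)
for a triangular matrix the eigenvalues are the diagonal entries, with algebraic multiplicity their repetition count


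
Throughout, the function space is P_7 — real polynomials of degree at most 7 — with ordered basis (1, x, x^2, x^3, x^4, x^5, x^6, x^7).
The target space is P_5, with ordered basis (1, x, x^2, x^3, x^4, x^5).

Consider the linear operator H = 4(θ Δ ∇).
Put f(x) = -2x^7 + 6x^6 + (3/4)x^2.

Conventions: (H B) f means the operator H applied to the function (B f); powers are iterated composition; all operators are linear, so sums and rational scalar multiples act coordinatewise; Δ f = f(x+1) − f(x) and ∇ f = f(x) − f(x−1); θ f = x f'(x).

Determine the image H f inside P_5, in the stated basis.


∇ f = -14x^6 + 78x^5 - 160x^4 + 190x^3 - 132x^2 + (103/2)x - 35/4
Δ ∇ f = -84x^5 + 180x^4 - 140x^3 + 180x^2 - 28x + 27/2
θ Δ ∇ f = -420x^5 + 720x^4 - 420x^3 + 360x^2 - 28x
(4(θ Δ ∇)) f = -1680x^5 + 2880x^4 - 1680x^3 + 1440x^2 - 112x

the image equals g(x) = -1680x^5 + 2880x^4 - 1680x^3 + 1440x^2 - 112x


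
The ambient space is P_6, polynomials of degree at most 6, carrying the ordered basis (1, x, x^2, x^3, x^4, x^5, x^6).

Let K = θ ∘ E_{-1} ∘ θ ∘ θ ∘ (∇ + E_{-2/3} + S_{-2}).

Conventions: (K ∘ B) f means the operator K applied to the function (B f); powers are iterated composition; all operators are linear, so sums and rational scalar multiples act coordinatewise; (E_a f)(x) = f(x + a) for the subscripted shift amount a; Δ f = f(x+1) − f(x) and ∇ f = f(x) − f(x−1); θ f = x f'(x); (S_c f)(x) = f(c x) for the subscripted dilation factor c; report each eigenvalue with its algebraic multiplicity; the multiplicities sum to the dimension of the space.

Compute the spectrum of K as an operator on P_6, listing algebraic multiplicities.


image of 1: 0
image of x: -x
image of x^2: 40x^2 - (118/3)x
image of x^3: -189x^3 + 386x^2 - (596/3)x
image of x^4: 1088x^4 - 3228x^3 + (9496/3)x^2 - (27608/27)x
image of x^5: -3875x^5 + (46820/3)x^4 - 23720x^3 + (436760/27)x^2 - (339550/81)x
image of x^6: 14040x^6 - 69950x^5 + (416600/3)x^4 - 136920x^3 + (1802080/27)x^2 - (1034788/81)x
the matrix is upper triangular; its diagonal is (0, -1, 40, -189, 1088, -3875, 14040)
for a triangular matrix the eigenvalues are the diagonal entries, with algebraic multiplicity their repetition count

λ = -3875 (multiplicity 1), λ = -189 (multiplicity 1), λ = -1 (multiplicity 1), λ = 0 (multiplicity 1), λ = 40 (multiplicity 1), λ = 1088 (multiplicity 1), λ = 14040 (multiplicity 1)


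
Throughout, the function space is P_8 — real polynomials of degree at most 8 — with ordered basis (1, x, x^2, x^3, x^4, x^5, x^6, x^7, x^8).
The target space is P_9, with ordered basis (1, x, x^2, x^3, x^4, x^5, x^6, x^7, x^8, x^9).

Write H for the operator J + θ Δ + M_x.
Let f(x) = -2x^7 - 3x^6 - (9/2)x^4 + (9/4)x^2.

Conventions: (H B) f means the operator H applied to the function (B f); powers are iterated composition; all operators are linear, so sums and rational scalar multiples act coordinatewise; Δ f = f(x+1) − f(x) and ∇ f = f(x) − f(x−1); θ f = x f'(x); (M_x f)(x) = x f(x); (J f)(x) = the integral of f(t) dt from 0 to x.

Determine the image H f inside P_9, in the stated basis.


J f = -(1/4)x^8 - (3/7)x^7 - (9/10)x^5 + (3/4)x^3
Δ f = -14x^6 - 60x^5 - 115x^4 - 148x^3 - 114x^2 - (91/2)x - 29/4
θ Δ f = -84x^6 - 300x^5 - 460x^4 - 444x^3 - 228x^2 - (91/2)x
M_x f = -2x^8 - 3x^7 - (9/2)x^5 + (9/4)x^3
(J + θ Δ + M_x) f = -(9/4)x^8 - (24/7)x^7 - 84x^6 - (1527/5)x^5 - 460x^4 - 441x^3 - 228x^2 - (91/2)x

g(x) = -(9/4)x^8 - (24/7)x^7 - 84x^6 - (1527/5)x^5 - 460x^4 - 441x^3 - 228x^2 - (91/2)x


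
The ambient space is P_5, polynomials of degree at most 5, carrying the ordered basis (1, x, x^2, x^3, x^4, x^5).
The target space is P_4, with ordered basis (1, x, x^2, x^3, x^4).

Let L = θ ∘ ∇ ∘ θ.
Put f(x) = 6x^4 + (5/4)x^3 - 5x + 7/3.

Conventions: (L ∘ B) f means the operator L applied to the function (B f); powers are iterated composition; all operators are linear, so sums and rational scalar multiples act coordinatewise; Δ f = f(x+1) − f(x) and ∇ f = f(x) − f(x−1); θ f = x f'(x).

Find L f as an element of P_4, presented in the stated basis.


θ f = 24x^4 + (15/4)x^3 - 5x
∇ θ f = 96x^3 - (531/4)x^2 + (339/4)x - 101/4
θ ∇ θ f = 288x^3 - (531/2)x^2 + (339/4)x

the image equals g(x) = 288x^3 - (531/2)x^2 + (339/4)x


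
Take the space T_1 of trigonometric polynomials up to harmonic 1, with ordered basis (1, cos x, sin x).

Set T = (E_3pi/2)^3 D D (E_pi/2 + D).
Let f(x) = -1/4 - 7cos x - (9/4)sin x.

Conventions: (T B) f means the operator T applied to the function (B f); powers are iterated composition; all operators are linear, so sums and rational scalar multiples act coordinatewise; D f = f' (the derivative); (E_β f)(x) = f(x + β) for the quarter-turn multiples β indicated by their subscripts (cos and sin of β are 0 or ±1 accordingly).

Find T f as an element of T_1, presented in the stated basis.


E_pi/2 f = -1/4 - (9/4)cos x + 7sin x
D f = -(9/4)cos x + 7sin x
(E_pi/2 + D) f = -1/4 - (9/2)cos x + 14sin x
D (E_pi/2 + D) f = 14cos x + (9/2)sin x
D D (E_pi/2 + D) f = (9/2)cos x - 14sin x
E_3pi/2 (D D) (E_pi/2 + D) f = 14cos x + (9/2)sin x
E_3pi/2 E_3pi/2 (D D) (E_pi/2 + D) f = -(9/2)cos x + 14sin x
E_3pi/2 E_3pi/2 E_3pi/2 (D D) (E_pi/2 + D) f = -14cos x - (9/2)sin x

g(x) = -14cos x - (9/2)sin x


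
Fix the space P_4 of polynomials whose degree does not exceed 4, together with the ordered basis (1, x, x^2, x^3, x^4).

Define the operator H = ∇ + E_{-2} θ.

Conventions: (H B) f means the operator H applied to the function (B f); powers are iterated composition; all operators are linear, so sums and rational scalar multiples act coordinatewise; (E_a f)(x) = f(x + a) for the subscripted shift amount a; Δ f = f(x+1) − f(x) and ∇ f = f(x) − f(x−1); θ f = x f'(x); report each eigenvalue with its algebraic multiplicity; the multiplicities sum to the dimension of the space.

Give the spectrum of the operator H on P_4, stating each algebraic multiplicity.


λ = 0 (multiplicity 1), λ = 1 (multiplicity 1), λ = 2 (multiplicity 1), λ = 3 (multiplicity 1), λ = 4 (multiplicity 1)

image of 1: 0
image of x: x - 1
image of x^2: 2x^2 - 6x + 7
image of x^3: 3x^3 - 15x^2 + 33x - 23
image of x^4: 4x^4 - 28x^3 + 90x^2 - 124x + 63
the matrix is upper triangular; its diagonal is (0, 1, 2, 3, 4)
for a triangular matrix the eigenvalues are the diagonal entries, with algebraic multiplicity their repetition count


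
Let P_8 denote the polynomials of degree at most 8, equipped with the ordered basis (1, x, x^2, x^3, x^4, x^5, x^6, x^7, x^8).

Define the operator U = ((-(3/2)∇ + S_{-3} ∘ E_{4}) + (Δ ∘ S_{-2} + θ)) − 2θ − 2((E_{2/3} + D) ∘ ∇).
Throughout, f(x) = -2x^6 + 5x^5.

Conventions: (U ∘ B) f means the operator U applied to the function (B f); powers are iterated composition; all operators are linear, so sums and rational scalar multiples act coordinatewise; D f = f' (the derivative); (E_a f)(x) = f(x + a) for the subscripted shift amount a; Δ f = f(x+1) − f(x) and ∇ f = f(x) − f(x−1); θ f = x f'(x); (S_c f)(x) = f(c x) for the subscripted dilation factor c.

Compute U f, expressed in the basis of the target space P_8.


g(x) = -1446x^6 + 9698x^5 - (66985/2)x^4 + (129145/3)x^3 - (390980/9)x^2 + (31651/2)x - 534197/162

∇ f = -12x^5 + 55x^4 - 90x^3 + 80x^2 - 37x + 7
(-(3/2)∇) f = 18x^5 - (165/2)x^4 + 135x^3 - 120x^2 + (111/2)x - 21/2
E_{4} f = -2x^6 - 43x^5 - 380x^4 - 1760x^3 - 4480x^2 - 5888x - 3072
S_{-3} E_{4} f = -1458x^6 + 10449x^5 - 30780x^4 + 47520x^3 - 40320x^2 + 17664x - 3072
(-(3/2)∇ + S_{-3} ∘ E_{4}) f = -1458x^6 + 10467x^5 - (61725/2)x^4 + 47655x^3 - 40440x^2 + (35439/2)x - 6165/2
S_{-2} f = -128x^6 - 160x^5
Δ S_{-2} f = -768x^5 - 2720x^4 - 4160x^3 - 3520x^2 - 1568x - 288
θ f = -12x^6 + 25x^5
(Δ ∘ S_{-2} + θ) f = -12x^6 - 743x^5 - 2720x^4 - 4160x^3 - 3520x^2 - 1568x - 288
((-(3/2)∇ + S_{-3} ∘ E_{4}) + (Δ ∘ S_{-2} + θ)) f = -1470x^6 + 9724x^5 - (67165/2)x^4 + 43495x^3 - 43960x^2 + (32303/2)x - 6741/2
θ f = -12x^6 + 25x^5
(-2θ) f = 24x^6 - 50x^5
∇ f = -12x^5 + 55x^4 - 90x^3 + 80x^2 - 37x + 7
E_{2/3} ∇ f = -12x^5 + 15x^4 + (10/3)x^3 + (100/9)x^2 + 3x + 41/81
D ∇ f = -60x^4 + 220x^3 - 270x^2 + 160x - 37
(E_{2/3} + D) ∇ f = -12x^5 - 45x^4 + (670/3)x^3 - (2330/9)x^2 + 163x - 2956/81
(-2((E_{2/3} + D) ∘ ∇)) f = 24x^5 + 90x^4 - (1340/3)x^3 + (4660/9)x^2 - 326x + 5912/81
(((-(3/2)∇ + S_{-3} ∘ E_{4}) + (Δ ∘ S_{-2} + θ)) − 2θ − 2((E_{2/3} + D) ∘ ∇)) f = -1446x^6 + 9698x^5 - (66985/2)x^4 + (129145/3)x^3 - (390980/9)x^2 + (31651/2)x - 534197/162


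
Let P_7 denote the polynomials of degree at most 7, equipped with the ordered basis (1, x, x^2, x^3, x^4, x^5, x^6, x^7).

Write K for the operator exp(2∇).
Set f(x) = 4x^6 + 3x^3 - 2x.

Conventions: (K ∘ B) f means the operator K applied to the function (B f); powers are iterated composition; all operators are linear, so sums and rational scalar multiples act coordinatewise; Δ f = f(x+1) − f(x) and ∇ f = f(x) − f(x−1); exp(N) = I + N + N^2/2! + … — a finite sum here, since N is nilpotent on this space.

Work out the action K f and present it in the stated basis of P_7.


order-1 term: 48x^5 - 120x^4 + 160x^3 - 102x^2 + 30x - 6
order-2 term: 240x^4 - 960x^3 + 1680x^2 - 1404x + 460
order-3 term: 640x^3 - 2880x^2 + 4800x - 2856
order-4 term: 960x^2 - 3840x + 4160
order-5 term: 768x - 1920
order-6 term: 256
the series for exp(2∇) f terminates at order 6
exp(2∇) f = 4x^6 + 48x^5 + 120x^4 - 157x^3 - 342x^2 + 352x + 94

g(x) = 4x^6 + 48x^5 + 120x^4 - 157x^3 - 342x^2 + 352x + 94


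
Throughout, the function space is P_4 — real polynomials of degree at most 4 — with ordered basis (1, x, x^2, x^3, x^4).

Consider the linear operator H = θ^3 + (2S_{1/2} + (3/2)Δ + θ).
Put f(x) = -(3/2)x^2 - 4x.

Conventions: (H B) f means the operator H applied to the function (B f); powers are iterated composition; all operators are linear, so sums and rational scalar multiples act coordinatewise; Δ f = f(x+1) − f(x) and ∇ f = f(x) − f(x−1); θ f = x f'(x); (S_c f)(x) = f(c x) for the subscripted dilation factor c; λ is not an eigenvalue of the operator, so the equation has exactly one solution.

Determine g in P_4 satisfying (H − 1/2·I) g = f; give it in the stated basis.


the image equals g(x) = -(3/20)x^2 - (71/50)x + 157/100

write g with unknown coordinates in the stated basis and equate coefficients in (H − 1/2·I) g = f
solving from the highest basis element down gives g = -(3/20)x^2 - (71/50)x + 157/100
check: H g = -(63/40)x^2 - (471/100)x + 157/200
so H g − 1/2·g = -(3/2)x^2 - 4x = f ✓


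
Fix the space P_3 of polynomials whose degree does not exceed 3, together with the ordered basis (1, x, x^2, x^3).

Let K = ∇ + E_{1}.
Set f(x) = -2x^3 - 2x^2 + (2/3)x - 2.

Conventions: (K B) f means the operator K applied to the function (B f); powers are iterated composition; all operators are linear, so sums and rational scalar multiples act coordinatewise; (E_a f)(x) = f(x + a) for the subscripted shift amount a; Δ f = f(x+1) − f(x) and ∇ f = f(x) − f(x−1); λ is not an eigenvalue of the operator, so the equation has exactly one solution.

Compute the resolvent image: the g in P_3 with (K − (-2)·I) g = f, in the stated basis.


the result is g(x) = -(2/3)x^3 + (2/3)x^2 - (2/3)x + 2/9

write g with unknown coordinates in the stated basis and equate coefficients in (K − (-2)·I) g = f
solving from the highest basis element down gives g = -(2/3)x^3 + (2/3)x^2 - (2/3)x + 2/9
check: K g = -(2/3)x^3 - (10/3)x^2 + 2x - 22/9
so K g − (-2)·g = -2x^3 - 2x^2 + (2/3)x - 2 = f ✓


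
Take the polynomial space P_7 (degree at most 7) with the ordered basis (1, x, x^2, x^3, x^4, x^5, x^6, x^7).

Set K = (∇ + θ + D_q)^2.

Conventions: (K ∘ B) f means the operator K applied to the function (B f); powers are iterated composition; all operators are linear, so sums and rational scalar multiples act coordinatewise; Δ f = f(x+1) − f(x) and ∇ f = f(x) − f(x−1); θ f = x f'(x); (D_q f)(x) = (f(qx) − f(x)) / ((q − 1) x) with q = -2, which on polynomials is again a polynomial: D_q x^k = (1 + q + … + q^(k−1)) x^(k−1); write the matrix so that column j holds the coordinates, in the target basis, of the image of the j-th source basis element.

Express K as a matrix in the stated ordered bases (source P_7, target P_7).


the matrix is [[0, 2, 0, -9, 9, -41, 41, -169]; [0, 1, 3, -6, 17, 74, -18, 615]; [0, 0, 4, 30, -42, -86, -60, -1191]; [0, 0, 0, 9, -7, -96, 345, 825]; [0, 0, 0, 0, 16, 144, -390, -701]; [0, 0, 0, 0, 0, 25, -165, -1002]; [0, 0, 0, 0, 0, 0, 36, 650]; [0, 0, 0, 0, 0, 0, 0, 49]] (rows listed top to bottom)

image of 1: 0
image of x: x + 2
image of x^2: 4x^2 + 3x
image of x^3: 9x^3 + 30x^2 - 6x - 9
image of x^4: 16x^4 - 7x^3 - 42x^2 + 17x + 9
image of x^5: 25x^5 + 144x^4 - 96x^3 - 86x^2 + 74x - 41
image of x^6: 36x^6 - 165x^5 - 390x^4 + 345x^3 - 60x^2 - 18x + 41
image of x^7: 49x^7 + 650x^6 - 1002x^5 - 701x^4 + 825x^3 - 1191x^2 + 615x - 169
each image's coordinates form column j of the matrix


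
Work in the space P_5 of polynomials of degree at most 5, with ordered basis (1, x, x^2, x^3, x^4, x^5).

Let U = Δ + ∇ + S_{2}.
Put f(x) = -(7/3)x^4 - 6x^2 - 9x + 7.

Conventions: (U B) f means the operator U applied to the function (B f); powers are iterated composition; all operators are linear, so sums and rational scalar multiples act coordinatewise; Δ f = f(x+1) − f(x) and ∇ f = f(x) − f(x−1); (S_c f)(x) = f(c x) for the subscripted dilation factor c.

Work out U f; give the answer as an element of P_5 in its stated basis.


Δ f = -(28/3)x^3 - 14x^2 - (64/3)x - 52/3
∇ f = -(28/3)x^3 + 14x^2 - (64/3)x - 2/3
S_{2} f = -(112/3)x^4 - 24x^2 - 18x + 7
(Δ + ∇ + S_{2}) f = -(112/3)x^4 - (56/3)x^3 - 24x^2 - (182/3)x - 11

the image equals g(x) = -(112/3)x^4 - (56/3)x^3 - 24x^2 - (182/3)x - 11


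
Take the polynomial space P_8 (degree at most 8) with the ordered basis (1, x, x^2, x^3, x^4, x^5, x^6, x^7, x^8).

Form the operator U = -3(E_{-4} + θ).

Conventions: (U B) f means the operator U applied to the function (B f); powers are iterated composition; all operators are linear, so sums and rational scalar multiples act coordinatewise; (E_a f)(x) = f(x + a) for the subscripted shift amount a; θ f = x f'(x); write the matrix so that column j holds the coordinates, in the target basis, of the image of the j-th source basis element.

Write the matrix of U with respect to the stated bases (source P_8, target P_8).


image of 1: -3
image of x: -6x + 12
image of x^2: -9x^2 + 24x - 48
image of x^3: -12x^3 + 36x^2 - 144x + 192
image of x^4: -15x^4 + 48x^3 - 288x^2 + 768x - 768
image of x^5: -18x^5 + 60x^4 - 480x^3 + 1920x^2 - 3840x + 3072
image of x^6: -21x^6 + 72x^5 - 720x^4 + 3840x^3 - 11520x^2 + 18432x - 12288
image of x^7: -24x^7 + 84x^6 - 1008x^5 + 6720x^4 - 26880x^3 + 64512x^2 - 86016x + 49152
image of x^8: -27x^8 + 96x^7 - 1344x^6 + 10752x^5 - 53760x^4 + 172032x^3 - 344064x^2 + 393216x - 196608
each image's coordinates form column j of the matrix

the matrix is [[-3, 12, -48, 192, -768, 3072, -12288, 49152, -196608]; [0, -6, 24, -144, 768, -3840, 18432, -86016, 393216]; [0, 0, -9, 36, -288, 1920, -11520, 64512, -344064]; [0, 0, 0, -12, 48, -480, 3840, -26880, 172032]; [0, 0, 0, 0, -15, 60, -720, 6720, -53760]; [0, 0, 0, 0, 0, -18, 72, -1008, 10752]; [0, 0, 0, 0, 0, 0, -21, 84, -1344]; [0, 0, 0, 0, 0, 0, 0, -24, 96]; [0, 0, 0, 0, 0, 0, 0, 0, -27]] (rows listed top to bottom)


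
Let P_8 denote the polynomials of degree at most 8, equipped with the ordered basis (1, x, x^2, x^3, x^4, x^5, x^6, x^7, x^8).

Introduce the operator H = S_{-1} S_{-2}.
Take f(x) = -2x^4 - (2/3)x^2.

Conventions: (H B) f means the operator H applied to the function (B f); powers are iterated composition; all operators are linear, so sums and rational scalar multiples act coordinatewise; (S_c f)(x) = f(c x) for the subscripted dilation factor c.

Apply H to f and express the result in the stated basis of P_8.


g(x) = -32x^4 - (8/3)x^2

S_{-2} f = -32x^4 - (8/3)x^2
S_{-1} S_{-2} f = -32x^4 - (8/3)x^2


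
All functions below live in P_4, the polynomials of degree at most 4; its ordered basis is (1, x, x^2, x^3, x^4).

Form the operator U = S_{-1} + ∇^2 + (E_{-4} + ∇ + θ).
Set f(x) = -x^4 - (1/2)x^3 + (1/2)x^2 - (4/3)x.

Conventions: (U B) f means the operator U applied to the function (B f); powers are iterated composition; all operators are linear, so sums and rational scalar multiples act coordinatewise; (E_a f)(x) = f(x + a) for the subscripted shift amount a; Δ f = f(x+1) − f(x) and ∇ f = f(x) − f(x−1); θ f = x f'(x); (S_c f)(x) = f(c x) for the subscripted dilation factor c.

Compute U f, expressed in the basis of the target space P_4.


the result is g(x) = -6x^4 + (21/2)x^3 - (191/2)x^2 + (1477/6)x - 222

S_{-1} f = -x^4 + (1/2)x^3 + (1/2)x^2 + (4/3)x
∇ f = -4x^3 + (9/2)x^2 - (3/2)x - 4/3
∇ ∇ f = -12x^2 + 21x - 10
E_{-4} f = -x^4 + (31/2)x^3 - (179/2)x^2 + (680/3)x - 632/3
∇ f = -4x^3 + (9/2)x^2 - (3/2)x - 4/3
θ f = -4x^4 - (3/2)x^3 + x^2 - (4/3)x
(E_{-4} + ∇ + θ) f = -5x^4 + 10x^3 - 84x^2 + (1343/6)x - 212
(S_{-1} + ∇^2 + (E_{-4} + ∇ + θ)) f = -6x^4 + (21/2)x^3 - (191/2)x^2 + (1477/6)x - 222
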